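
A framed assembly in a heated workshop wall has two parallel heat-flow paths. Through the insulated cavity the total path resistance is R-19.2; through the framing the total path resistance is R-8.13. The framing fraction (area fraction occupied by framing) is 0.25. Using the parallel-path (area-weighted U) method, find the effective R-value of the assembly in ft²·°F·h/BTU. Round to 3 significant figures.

14.3 ft²·°F·h/BTU

U_eff = 0.75/19.2 + 0.25/8.13 = 0.03906 + 0.03075 = 0.06981
R_eff = 1/U_eff = 14.32 ft²·°F·h/BTU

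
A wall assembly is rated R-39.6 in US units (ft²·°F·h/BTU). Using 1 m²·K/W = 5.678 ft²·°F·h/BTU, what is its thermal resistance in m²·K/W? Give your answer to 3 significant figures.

6.97 m²·K/W

R_SI = 39.6/5.678 = 6.974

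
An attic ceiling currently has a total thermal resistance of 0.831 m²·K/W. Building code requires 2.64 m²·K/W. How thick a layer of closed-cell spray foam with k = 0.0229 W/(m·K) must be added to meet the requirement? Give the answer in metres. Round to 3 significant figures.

ΔR = 2.64 − 0.831 = 1.809 m²·K/W
L = ΔR × k = 1.809 × 0.0229 = 0.04143 m

0.0414 m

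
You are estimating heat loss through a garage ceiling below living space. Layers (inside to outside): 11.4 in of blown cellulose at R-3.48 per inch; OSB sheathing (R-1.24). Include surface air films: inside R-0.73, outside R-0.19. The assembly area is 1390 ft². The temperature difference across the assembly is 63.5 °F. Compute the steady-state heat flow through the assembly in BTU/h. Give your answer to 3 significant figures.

2110 BTU/h

11.4 × 3.48 = 39.67
R_total = 0.73 + 39.67 + 1.24 + 0.19 = 41.83 ft²·°F·h/BTU
Q = A·ΔT/R = 1390 × 63.5 / 41.83 = 2110 BTU/h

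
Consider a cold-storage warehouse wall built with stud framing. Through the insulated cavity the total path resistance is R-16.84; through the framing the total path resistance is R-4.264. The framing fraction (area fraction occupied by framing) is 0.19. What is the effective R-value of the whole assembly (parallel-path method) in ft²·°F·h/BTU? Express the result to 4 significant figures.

U_eff = 0.81/16.84 + 0.19/4.264 = 0.0481 + 0.044559 = 0.092659
R_eff = 1/U_eff = 10.792 ft²·°F·h/BTU

10.79 ft²·°F·h/BTU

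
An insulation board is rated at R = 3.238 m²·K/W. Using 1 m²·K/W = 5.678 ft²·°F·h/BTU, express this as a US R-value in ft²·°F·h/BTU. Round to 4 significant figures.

18.39 ft²·°F·h/BTU

R_US = 3.238 × 5.678 = 18.385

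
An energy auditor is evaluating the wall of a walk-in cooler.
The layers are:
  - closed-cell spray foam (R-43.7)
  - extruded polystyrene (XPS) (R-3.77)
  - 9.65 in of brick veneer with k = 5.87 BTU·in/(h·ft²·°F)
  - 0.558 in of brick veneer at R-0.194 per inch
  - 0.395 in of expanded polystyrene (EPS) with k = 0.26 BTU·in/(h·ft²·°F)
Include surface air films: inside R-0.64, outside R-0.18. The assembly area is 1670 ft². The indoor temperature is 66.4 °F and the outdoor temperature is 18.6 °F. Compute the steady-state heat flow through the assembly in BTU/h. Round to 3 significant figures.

9.65/5.87 = 1.644
0.558 × 0.194 = 0.1083
0.395/0.26 = 1.519
R_total = 0.64 + 43.7 + 3.77 + 1.644 + 0.1083 + 1.519 + 0.18 = 51.56 ft²·°F·h/BTU
Q = A·ΔT/R = 1670 × (66.4 − 18.6) / 51.56 = 1548 BTU/h

1550 BTU/h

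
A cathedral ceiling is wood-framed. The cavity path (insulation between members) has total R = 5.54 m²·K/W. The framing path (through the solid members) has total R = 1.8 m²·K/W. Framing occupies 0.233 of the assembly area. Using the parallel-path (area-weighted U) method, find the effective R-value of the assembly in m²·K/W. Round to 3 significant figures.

3.73 m²·K/W

U_eff = 0.767/5.54 + 0.233/1.8 = 0.1384 + 0.1294 = 0.2679
R_eff = 1/U_eff = 3.733 m²·K/W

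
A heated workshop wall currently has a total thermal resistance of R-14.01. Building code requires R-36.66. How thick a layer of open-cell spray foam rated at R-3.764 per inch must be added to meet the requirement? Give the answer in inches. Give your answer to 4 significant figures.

ΔR = 36.66 − 14.01 = 22.65 ft²·°F·h/BTU
L = ΔR / (R/in) = 22.65/3.764 = 6.0175 in

6.018 in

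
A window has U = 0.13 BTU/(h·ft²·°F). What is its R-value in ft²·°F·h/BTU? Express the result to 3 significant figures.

7.69 ft²·°F·h/BTU

R = 1/U = 1/0.13 = 7.692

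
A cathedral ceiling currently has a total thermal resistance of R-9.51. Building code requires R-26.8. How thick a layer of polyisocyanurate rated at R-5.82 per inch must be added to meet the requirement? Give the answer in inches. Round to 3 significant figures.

ΔR = 26.8 − 9.51 = 17.29 ft²·°F·h/BTU
L = ΔR / (R/in) = 17.29/5.82 = 2.971 in

2.97 in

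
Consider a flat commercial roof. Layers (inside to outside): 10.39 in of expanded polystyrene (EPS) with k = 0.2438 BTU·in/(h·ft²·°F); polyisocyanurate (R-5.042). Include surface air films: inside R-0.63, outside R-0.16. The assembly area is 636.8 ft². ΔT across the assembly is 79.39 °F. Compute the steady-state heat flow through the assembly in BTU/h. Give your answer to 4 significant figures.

10.39/0.2438 = 42.617
R_total = 0.63 + 42.617 + 5.042 + 0.16 = 48.449 ft²·°F·h/BTU
Q = A·ΔT/R = 636.8 × 79.39 / 48.449 = 1043.5 BTU/h

1043 BTU/h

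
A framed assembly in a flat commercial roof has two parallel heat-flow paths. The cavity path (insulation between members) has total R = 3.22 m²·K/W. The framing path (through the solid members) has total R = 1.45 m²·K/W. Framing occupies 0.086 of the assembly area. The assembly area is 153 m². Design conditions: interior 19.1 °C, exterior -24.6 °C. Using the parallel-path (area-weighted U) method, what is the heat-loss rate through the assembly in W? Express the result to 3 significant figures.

2290 W

U_eff = 0.914/3.22 + 0.086/1.45 = 0.2839 + 0.05931 = 0.3432
R_eff = 1/U_eff = 2.914 m²·K/W
Q = 153 × (19.1 − (-24.6)) / 2.914 = 2294 W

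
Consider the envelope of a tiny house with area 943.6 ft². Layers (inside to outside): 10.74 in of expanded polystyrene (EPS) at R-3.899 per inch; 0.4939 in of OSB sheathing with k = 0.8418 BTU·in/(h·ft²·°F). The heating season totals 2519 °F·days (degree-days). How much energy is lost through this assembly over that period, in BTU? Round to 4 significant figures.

10.74 × 3.899 = 41.875
0.4939/0.8418 = 0.58672
R_total = 41.875 + 0.58672 = 42.462 ft²·°F·h/BTU
E = A × HDD × 24 / R = 943.6 × 2519 × 24 / 42.462 = 1343500 BTU

1343000 BTU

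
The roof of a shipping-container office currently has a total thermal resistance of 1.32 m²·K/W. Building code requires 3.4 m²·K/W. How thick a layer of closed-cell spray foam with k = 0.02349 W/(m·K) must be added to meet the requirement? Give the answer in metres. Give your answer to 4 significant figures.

0.04886 m

ΔR = 3.4 − 1.32 = 2.08 m²·K/W
L = ΔR × k = 2.08 × 0.02349 = 0.048859 m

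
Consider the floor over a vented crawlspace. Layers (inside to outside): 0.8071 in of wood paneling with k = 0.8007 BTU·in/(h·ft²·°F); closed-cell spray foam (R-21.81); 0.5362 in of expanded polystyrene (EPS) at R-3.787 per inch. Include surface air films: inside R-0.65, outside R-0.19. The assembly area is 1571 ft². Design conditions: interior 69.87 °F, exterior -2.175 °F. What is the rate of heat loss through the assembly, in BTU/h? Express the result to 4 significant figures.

0.8071/0.8007 = 1.008
0.5362 × 3.787 = 2.0306
R_total = 0.65 + 1.008 + 21.81 + 2.0306 + 0.19 = 25.689 ft²·°F·h/BTU
Q = A·ΔT/R = 1571 × (69.87 − (-2.175)) / 25.689 = 4406 BTU/h

4406 BTU/h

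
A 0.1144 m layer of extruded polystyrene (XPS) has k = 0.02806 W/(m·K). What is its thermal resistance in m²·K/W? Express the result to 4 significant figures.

R = L/k = 0.1144/0.02806 = 4.077 m²·K/W

4.077 m²·K/W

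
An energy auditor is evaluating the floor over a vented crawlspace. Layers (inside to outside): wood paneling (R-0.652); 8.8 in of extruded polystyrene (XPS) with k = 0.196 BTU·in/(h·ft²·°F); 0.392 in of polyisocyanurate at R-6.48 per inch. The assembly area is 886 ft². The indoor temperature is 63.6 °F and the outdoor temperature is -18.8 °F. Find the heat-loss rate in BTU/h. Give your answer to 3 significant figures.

1520 BTU/h

8.8/0.196 = 44.9
0.392 × 6.48 = 2.54
R_total = 0.652 + 44.9 + 2.54 = 48.09 ft²·°F·h/BTU
Q = A·ΔT/R = 886 × (63.6 − (-18.8)) / 48.09 = 1518 BTU/h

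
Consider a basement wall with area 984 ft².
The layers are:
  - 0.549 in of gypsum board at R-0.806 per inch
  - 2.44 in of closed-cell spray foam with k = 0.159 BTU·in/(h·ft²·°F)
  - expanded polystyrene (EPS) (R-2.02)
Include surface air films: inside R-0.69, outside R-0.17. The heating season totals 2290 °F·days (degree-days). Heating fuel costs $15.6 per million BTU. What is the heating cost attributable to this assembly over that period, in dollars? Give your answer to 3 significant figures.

0.549 × 0.806 = 0.4425
2.44/0.159 = 15.35
R_total = 0.69 + 0.4425 + 15.35 + 2.02 + 0.17 = 18.67 ft²·°F·h/BTU
E = A × HDD × 24 / R = 984 × 2290 × 24 / 18.67 = 2897000 BTU
Cost = 2897000/10⁶ × 15.6 = $45.19

45.2 dollars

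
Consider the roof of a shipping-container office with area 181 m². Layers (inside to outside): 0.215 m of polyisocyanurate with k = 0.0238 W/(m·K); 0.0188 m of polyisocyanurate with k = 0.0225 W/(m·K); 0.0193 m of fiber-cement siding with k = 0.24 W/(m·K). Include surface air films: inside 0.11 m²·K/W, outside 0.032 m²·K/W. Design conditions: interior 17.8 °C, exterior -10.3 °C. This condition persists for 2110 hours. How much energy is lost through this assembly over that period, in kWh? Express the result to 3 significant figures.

1060 kWh

0.215/0.0238 = 9.034
0.0188/0.0225 = 0.8356
0.0193/0.24 = 0.08042
R_total = 0.11 + 9.034 + 0.8356 + 0.08042 + 0.032 = 10.09 m²·K/W
Q = 181 × (17.8 − (-10.3)) / 10.09 = 504 W
E = 504 W × 2110 h / 1000 = 1063 kWh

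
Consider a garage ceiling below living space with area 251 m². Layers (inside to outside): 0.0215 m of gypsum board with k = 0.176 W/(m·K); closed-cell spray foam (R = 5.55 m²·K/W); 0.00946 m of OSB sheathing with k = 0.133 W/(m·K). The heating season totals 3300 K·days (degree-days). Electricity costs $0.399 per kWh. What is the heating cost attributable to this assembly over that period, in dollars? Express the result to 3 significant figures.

0.0215/0.176 = 0.1222
0.00946/0.133 = 0.07113
R_total = 0.1222 + 5.55 + 0.07113 = 5.743 m²·K/W
E = A × HDD × 24 / R / 1000 = 251 × 3300 × 24 / 5.743 / 1000 = 3461 kWh
Cost = 3461 × 0.399 = $1381

1380 dollars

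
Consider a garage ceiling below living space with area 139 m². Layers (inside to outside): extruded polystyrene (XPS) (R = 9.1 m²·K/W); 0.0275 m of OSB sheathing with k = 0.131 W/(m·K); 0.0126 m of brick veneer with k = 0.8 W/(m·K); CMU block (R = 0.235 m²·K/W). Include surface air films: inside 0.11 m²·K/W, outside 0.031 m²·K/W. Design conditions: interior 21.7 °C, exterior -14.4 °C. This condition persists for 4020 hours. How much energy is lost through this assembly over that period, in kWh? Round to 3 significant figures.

2080 kWh

0.0275/0.131 = 0.2099
0.0126/0.8 = 0.01575
R_total = 0.11 + 9.1 + 0.2099 + 0.01575 + 0.235 + 0.031 = 9.702 m²·K/W
Q = 139 × (21.7 − (-14.4)) / 9.702 = 517.2 W
E = 517.2 W × 4020 h / 1000 = 2079 kWh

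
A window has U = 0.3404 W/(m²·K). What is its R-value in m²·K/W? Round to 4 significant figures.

2.938 m²·K/W

R = 1/U = 1/0.3404 = 2.9377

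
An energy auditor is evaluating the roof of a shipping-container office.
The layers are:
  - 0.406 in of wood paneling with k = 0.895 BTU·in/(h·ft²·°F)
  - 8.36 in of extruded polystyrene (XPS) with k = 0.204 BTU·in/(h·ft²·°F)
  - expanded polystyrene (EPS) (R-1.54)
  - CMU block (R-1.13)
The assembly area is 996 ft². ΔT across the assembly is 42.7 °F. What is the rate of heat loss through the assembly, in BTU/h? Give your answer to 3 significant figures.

0.406/0.895 = 0.4536
8.36/0.204 = 40.98
R_total = 0.4536 + 40.98 + 1.54 + 1.13 = 44.1 ft²·°F·h/BTU
Q = A·ΔT/R = 996 × 42.7 / 44.1 = 964.3 BTU/h

964 BTU/h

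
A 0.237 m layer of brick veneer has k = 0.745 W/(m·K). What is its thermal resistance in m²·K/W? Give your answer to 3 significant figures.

R = L/k = 0.237/0.745 = 0.3181 m²·K/W

0.318 m²·K/W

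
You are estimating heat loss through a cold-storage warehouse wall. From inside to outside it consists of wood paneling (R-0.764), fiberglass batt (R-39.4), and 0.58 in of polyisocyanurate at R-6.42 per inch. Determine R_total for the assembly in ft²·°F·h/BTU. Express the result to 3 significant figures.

43.9 ft²·°F·h/BTU

0.58 × 6.42 = 3.724
R_total = 0.764 + 39.4 + 3.724 = 43.89 ft²·°F·h/BTU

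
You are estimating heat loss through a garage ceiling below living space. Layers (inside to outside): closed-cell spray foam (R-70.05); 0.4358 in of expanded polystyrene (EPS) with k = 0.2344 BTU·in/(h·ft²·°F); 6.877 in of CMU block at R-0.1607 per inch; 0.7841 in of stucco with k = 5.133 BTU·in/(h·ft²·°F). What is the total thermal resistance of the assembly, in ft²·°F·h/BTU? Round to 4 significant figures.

0.4358/0.2344 = 1.8592
6.877 × 0.1607 = 1.1051
0.7841/5.133 = 0.15276
R_total = 70.05 + 1.8592 + 1.1051 + 0.15276 = 73.167 ft²·°F·h/BTU

73.17 ft²·°F·h/BTU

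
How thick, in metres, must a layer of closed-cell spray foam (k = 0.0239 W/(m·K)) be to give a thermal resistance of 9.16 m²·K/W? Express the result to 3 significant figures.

0.219 m

L = R·k = 9.16 × 0.0239 = 0.2189 m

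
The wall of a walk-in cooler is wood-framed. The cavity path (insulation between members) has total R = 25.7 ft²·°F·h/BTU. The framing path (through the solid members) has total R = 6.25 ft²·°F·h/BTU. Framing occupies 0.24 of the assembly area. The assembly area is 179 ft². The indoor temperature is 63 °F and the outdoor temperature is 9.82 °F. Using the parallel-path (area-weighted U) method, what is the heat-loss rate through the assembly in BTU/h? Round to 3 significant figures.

U_eff = 0.76/25.7 + 0.24/6.25 = 0.02957 + 0.0384 = 0.06797
R_eff = 1/U_eff = 14.71 ft²·°F·h/BTU
Q = 179 × (63 − 9.82) / 14.71 = 647 BTU/h

647 BTU/h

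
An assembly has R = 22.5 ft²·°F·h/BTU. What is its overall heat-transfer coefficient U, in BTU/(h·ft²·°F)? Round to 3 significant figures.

0.0444 BTU/(h·ft²·°F)

U = 1/R = 1/22.5 = 0.04444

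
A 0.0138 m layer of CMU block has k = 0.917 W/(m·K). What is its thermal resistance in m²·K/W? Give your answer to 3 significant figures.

R = L/k = 0.0138/0.917 = 0.01505 m²·K/W

0.0150 m²·K/W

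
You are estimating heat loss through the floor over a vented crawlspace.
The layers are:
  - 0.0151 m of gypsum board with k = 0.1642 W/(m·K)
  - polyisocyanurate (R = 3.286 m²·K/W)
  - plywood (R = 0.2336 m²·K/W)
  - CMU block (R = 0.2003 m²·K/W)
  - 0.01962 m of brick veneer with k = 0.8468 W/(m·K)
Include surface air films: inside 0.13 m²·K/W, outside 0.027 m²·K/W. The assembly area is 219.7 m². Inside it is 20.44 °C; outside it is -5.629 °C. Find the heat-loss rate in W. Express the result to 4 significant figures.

1435 W

0.0151/0.1642 = 0.091961
0.01962/0.8468 = 0.02317
R_total = 0.13 + 0.091961 + 3.286 + 0.2336 + 0.2003 + 0.02317 + 0.027 = 3.992 m²·K/W
Q = A·ΔT/R = 219.7 × (20.44 − (-5.629)) / 3.992 = 1434.7 W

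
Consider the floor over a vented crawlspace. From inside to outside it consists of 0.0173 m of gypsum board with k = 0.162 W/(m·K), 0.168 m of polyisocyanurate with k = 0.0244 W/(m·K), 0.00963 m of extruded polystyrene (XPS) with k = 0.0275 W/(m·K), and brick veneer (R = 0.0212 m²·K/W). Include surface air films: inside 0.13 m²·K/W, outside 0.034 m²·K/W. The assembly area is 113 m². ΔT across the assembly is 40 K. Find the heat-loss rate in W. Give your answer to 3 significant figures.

600 W

0.0173/0.162 = 0.1068
0.168/0.0244 = 6.885
0.00963/0.0275 = 0.3502
R_total = 0.13 + 0.1068 + 6.885 + 0.3502 + 0.0212 + 0.034 = 7.527 m²·K/W
Q = A·ΔT/R = 113 × 40 / 7.527 = 600.5 W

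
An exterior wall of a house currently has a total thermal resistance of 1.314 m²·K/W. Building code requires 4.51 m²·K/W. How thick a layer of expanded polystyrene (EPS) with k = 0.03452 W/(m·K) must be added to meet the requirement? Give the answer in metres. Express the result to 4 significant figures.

ΔR = 4.51 − 1.314 = 3.196 m²·K/W
L = ΔR × k = 3.196 × 0.03452 = 0.11033 m

0.1103 m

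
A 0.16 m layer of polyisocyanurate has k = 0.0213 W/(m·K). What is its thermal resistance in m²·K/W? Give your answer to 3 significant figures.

7.51 m²·K/W

R = L/k = 0.16/0.0213 = 7.512 m²·K/W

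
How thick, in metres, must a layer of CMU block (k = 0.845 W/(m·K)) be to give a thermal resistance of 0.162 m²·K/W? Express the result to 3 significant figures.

L = R·k = 0.162 × 0.845 = 0.1369 m

0.137 m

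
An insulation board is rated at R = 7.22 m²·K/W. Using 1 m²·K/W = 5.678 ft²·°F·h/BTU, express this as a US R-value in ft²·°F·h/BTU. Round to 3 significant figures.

R_US = 7.22 × 5.678 = 41

41.0 ft²·°F·h/BTU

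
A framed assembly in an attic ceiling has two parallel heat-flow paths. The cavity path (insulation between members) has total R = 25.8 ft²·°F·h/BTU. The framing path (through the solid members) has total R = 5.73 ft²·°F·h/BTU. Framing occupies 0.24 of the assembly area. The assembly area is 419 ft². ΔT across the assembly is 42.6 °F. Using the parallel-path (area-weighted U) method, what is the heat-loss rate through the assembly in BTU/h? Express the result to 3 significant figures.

U_eff = 0.76/25.8 + 0.24/5.73 = 0.02946 + 0.04188 = 0.07134
R_eff = 1/U_eff = 14.02 ft²·°F·h/BTU
Q = 419 × 42.6 / 14.02 = 1273 BTU/h

1270 BTU/h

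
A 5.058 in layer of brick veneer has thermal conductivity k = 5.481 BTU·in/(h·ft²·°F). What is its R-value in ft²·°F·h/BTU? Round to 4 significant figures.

0.9228 ft²·°F·h/BTU

R = L/k = 5.058/5.481 = 0.92282 ft²·°F·h/BTU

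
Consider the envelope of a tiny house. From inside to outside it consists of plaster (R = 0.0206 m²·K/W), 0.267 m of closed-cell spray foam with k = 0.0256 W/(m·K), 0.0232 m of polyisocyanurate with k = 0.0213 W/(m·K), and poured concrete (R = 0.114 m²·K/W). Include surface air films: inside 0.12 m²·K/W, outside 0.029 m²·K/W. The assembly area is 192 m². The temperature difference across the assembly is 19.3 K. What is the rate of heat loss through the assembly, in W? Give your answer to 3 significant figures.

0.267/0.0256 = 10.43
0.0232/0.0213 = 1.089
R_total = 0.12 + 0.0206 + 10.43 + 1.089 + 0.114 + 0.029 = 11.8 m²·K/W
Q = A·ΔT/R = 192 × 19.3 / 11.8 = 314 W

314 W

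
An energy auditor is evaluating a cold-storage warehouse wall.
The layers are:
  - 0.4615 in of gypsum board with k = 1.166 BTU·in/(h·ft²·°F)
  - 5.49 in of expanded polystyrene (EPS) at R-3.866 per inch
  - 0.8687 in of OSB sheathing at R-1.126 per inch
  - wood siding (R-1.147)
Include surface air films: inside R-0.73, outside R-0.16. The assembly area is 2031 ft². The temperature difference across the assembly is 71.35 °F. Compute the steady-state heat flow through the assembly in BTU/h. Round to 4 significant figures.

5882 BTU/h

0.4615/1.166 = 0.3958
5.49 × 3.866 = 21.224
0.8687 × 1.126 = 0.97816
R_total = 0.73 + 0.3958 + 21.224 + 0.97816 + 1.147 + 0.16 = 24.635 ft²·°F·h/BTU
Q = A·ΔT/R = 2031 × 71.35 / 24.635 = 5882.3 BTU/h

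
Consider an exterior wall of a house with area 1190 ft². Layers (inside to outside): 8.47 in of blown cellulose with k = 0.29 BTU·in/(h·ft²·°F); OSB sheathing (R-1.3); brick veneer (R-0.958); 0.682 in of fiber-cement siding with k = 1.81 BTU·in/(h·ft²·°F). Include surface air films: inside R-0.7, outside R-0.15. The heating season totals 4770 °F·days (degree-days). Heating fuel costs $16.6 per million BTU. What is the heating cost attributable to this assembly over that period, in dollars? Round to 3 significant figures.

69.2 dollars

8.47/0.29 = 29.21
0.682/1.81 = 0.3768
R_total = 0.7 + 29.21 + 1.3 + 0.958 + 0.3768 + 0.15 = 32.69 ft²·°F·h/BTU
E = A × HDD × 24 / R = 1190 × 4770 × 24 / 32.69 = 4167000 BTU
Cost = 4167000/10⁶ × 16.6 = $69.17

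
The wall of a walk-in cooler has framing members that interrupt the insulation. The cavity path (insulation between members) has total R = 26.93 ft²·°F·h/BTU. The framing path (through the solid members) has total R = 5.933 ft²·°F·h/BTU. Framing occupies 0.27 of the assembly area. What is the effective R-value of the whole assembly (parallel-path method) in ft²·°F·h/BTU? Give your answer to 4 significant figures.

U_eff = 0.73/26.93 + 0.27/5.933 = 0.027107 + 0.045508 = 0.072615
R_eff = 1/U_eff = 13.771 ft²·°F·h/BTU

13.77 ft²·°F·h/BTU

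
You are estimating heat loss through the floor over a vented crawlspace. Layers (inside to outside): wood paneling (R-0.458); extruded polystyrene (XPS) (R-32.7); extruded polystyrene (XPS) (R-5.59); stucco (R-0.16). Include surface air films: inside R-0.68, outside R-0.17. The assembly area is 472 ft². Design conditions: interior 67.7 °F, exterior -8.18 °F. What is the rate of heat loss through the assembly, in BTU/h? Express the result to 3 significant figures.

901 BTU/h

R_total = 0.68 + 0.458 + 32.7 + 5.59 + 0.16 + 0.17 = 39.76 ft²·°F·h/BTU
Q = A·ΔT/R = 472 × (67.7 − (-8.18)) / 39.76 = 900.8 BTU/h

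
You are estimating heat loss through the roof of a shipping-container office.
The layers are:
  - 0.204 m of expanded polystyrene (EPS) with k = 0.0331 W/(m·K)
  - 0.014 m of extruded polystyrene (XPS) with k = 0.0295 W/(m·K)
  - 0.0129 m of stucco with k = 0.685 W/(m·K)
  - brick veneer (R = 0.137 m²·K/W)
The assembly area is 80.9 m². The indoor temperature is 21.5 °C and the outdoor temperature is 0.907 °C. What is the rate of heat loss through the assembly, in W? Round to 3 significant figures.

245 W

0.204/0.0331 = 6.163
0.014/0.0295 = 0.4746
0.0129/0.685 = 0.01883
R_total = 6.163 + 0.4746 + 0.01883 + 0.137 = 6.794 m²·K/W
Q = A·ΔT/R = 80.9 × (21.5 − 0.907) / 6.794 = 245.2 W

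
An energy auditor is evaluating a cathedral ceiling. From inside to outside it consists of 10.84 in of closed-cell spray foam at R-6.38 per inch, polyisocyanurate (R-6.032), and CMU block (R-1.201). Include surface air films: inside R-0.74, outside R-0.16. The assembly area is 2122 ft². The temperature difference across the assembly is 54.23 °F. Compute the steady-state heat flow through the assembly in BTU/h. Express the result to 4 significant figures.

10.84 × 6.38 = 69.159
R_total = 0.74 + 69.159 + 6.032 + 1.201 + 0.16 = 77.292 ft²·°F·h/BTU
Q = A·ΔT/R = 2122 × 54.23 / 77.292 = 1488.8 BTU/h

1489 BTU/h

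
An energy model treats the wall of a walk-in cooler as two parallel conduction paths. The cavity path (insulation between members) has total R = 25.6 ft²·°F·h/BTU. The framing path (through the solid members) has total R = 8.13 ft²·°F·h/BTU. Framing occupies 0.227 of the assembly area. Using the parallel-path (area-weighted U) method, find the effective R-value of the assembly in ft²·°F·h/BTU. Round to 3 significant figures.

17.2 ft²·°F·h/BTU

U_eff = 0.773/25.6 + 0.227/8.13 = 0.0302 + 0.02792 = 0.05812
R_eff = 1/U_eff = 17.21 ft²·°F·h/BTU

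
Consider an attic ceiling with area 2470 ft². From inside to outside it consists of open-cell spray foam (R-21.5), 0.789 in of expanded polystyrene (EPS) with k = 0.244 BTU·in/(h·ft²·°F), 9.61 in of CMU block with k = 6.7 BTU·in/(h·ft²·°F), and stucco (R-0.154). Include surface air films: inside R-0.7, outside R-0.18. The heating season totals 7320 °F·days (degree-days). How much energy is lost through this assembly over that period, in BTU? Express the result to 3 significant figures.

0.789/0.244 = 3.234
9.61/6.7 = 1.434
R_total = 0.7 + 21.5 + 3.234 + 1.434 + 0.154 + 0.18 = 27.2 ft²·°F·h/BTU
E = A × HDD × 24 / R = 2470 × 7320 × 24 / 27.2 = 15950000 BTU

16000000 BTU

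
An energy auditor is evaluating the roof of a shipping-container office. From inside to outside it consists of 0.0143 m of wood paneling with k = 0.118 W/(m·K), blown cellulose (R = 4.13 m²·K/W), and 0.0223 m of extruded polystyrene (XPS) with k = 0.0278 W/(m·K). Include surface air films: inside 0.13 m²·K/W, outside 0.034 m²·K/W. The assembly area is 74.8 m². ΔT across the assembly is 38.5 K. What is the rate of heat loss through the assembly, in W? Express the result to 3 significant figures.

0.0143/0.118 = 0.1212
0.0223/0.0278 = 0.8022
R_total = 0.13 + 0.1212 + 4.13 + 0.8022 + 0.034 = 5.217 m²·K/W
Q = A·ΔT/R = 74.8 × 38.5 / 5.217 = 552 W

552 W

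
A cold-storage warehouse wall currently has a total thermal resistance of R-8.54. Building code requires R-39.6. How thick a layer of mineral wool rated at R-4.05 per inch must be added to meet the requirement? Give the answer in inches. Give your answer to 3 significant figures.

7.67 in

ΔR = 39.6 − 8.54 = 31.06 ft²·°F·h/BTU
L = ΔR / (R/in) = 31.06/4.05 = 7.669 in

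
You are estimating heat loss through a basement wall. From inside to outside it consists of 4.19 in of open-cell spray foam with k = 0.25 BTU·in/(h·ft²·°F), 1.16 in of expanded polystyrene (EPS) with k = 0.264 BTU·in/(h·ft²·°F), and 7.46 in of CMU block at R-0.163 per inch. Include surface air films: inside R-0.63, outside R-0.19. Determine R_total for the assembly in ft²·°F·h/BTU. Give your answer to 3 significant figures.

23.2 ft²·°F·h/BTU

4.19/0.25 = 16.76
1.16/0.264 = 4.394
7.46 × 0.163 = 1.216
R_total = 0.63 + 16.76 + 4.394 + 1.216 + 0.19 = 23.19 ft²·°F·h/BTU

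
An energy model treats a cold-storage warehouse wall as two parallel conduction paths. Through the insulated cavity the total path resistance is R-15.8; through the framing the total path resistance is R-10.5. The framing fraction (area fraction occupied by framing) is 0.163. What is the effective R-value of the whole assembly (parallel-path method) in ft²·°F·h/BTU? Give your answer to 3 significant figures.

U_eff = 0.837/15.8 + 0.163/10.5 = 0.05297 + 0.01552 = 0.0685
R_eff = 1/U_eff = 14.6 ft²·°F·h/BTU

14.6 ft²·°F·h/BTU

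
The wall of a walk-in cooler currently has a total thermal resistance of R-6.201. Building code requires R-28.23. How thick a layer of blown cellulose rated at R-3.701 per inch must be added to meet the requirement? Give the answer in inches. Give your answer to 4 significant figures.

ΔR = 28.23 − 6.201 = 22.029 ft²·°F·h/BTU
L = ΔR / (R/in) = 22.029/3.701 = 5.9522 in

5.952 in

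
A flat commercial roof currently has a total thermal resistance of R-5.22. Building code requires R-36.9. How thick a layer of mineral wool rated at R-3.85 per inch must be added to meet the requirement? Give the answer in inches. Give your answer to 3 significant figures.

ΔR = 36.9 − 5.22 = 31.68 ft²·°F·h/BTU
L = ΔR / (R/in) = 31.68/3.85 = 8.229 in

8.23 in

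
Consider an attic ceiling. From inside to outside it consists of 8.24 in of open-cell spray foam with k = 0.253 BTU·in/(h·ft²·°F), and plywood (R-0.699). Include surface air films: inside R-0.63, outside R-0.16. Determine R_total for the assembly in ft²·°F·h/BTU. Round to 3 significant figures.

8.24/0.253 = 32.57
R_total = 0.63 + 32.57 + 0.699 + 0.16 = 34.06 ft²·°F·h/BTU

34.1 ft²·°F·h/BTU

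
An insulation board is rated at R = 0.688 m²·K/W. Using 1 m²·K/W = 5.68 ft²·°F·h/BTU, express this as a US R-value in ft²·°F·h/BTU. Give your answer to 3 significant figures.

3.91 ft²·°F·h/BTU

R_US = 0.688 × 5.68 = 3.908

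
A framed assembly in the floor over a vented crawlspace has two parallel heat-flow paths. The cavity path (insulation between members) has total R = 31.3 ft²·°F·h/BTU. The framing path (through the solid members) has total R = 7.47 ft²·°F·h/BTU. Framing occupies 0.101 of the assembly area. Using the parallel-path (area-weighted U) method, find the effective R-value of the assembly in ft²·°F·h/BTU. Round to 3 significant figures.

U_eff = 0.899/31.3 + 0.101/7.47 = 0.02872 + 0.01352 = 0.04224
R_eff = 1/U_eff = 23.67 ft²·°F·h/BTU

23.7 ft²·°F·h/BTU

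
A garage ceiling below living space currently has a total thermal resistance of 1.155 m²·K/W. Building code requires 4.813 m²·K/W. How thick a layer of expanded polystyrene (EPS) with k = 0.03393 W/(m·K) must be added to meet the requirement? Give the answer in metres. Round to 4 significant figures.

ΔR = 4.813 − 1.155 = 3.658 m²·K/W
L = ΔR × k = 3.658 × 0.03393 = 0.12412 m

0.1241 m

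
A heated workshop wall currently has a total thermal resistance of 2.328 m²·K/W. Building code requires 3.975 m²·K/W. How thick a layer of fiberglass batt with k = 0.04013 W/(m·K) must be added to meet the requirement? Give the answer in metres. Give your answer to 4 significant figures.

ΔR = 3.975 − 2.328 = 1.647 m²·K/W
L = ΔR × k = 1.647 × 0.04013 = 0.066094 m

0.06609 m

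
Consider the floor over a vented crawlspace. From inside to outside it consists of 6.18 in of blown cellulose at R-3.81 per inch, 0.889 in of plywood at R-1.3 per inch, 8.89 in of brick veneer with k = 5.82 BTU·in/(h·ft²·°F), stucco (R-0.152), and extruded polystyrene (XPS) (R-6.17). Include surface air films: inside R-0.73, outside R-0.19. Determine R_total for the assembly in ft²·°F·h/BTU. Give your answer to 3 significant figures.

33.5 ft²·°F·h/BTU

6.18 × 3.81 = 23.55
0.889 × 1.3 = 1.156
8.89/5.82 = 1.527
R_total = 0.73 + 23.55 + 1.156 + 1.527 + 0.152 + 6.17 + 0.19 = 33.47 ft²·°F·h/BTU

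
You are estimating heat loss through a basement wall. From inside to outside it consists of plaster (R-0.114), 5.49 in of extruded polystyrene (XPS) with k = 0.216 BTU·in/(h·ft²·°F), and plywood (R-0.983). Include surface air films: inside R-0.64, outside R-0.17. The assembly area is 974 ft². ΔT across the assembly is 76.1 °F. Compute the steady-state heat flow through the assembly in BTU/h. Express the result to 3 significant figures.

2710 BTU/h

5.49/0.216 = 25.42
R_total = 0.64 + 0.114 + 25.42 + 0.983 + 0.17 = 27.32 ft²·°F·h/BTU
Q = A·ΔT/R = 974 × 76.1 / 27.32 = 2713 BTU/h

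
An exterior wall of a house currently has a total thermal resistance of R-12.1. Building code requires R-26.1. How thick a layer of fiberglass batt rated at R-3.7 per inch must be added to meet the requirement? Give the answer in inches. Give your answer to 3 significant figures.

ΔR = 26.1 − 12.1 = 14 ft²·°F·h/BTU
L = ΔR / (R/in) = 14/3.7 = 3.784 in

3.78 in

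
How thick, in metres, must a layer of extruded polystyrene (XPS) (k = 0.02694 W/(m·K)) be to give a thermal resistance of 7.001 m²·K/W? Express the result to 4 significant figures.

0.1886 m

L = R·k = 7.001 × 0.02694 = 0.18861 m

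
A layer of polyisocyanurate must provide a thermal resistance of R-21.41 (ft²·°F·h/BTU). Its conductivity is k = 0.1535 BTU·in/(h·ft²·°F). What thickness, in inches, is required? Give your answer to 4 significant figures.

L = R × k = 21.41 × 0.1535 = 3.2864 in

3.286 in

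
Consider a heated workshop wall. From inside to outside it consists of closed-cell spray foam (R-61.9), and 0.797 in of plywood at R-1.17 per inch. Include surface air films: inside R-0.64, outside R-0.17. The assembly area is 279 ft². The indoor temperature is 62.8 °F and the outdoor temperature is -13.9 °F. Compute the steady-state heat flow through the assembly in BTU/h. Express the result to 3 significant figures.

0.797 × 1.17 = 0.9325
R_total = 0.64 + 61.9 + 0.9325 + 0.17 = 63.64 ft²·°F·h/BTU
Q = A·ΔT/R = 279 × (62.8 − (-13.9)) / 63.64 = 336.2 BTU/h

336 BTU/h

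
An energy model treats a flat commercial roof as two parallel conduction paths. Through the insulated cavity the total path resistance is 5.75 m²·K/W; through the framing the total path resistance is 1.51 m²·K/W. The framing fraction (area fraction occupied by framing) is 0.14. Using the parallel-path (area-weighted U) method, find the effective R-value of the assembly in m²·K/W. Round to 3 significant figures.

U_eff = 0.86/5.75 + 0.14/1.51 = 0.1496 + 0.09272 = 0.2423
R_eff = 1/U_eff = 4.127 m²·K/W

4.13 m²·K/W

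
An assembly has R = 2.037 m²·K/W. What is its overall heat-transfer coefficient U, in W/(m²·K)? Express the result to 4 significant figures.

U = 1/R = 1/2.037 = 0.49092

0.4909 W/(m²·K)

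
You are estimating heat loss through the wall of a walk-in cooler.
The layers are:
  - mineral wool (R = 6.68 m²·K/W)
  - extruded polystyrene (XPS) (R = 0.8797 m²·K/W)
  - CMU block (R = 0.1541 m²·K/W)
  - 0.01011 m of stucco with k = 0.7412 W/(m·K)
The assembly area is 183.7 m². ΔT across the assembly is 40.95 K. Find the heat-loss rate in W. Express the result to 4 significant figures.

0.01011/0.7412 = 0.01364
R_total = 6.68 + 0.8797 + 0.1541 + 0.01364 = 7.7274 m²·K/W
Q = A·ΔT/R = 183.7 × 40.95 / 7.7274 = 973.48 W

973.5 W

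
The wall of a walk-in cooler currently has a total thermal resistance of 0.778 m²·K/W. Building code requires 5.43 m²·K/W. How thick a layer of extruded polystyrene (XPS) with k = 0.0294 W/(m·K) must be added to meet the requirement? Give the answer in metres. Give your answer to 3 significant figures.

ΔR = 5.43 − 0.778 = 4.652 m²·K/W
L = ΔR × k = 4.652 × 0.0294 = 0.1368 m

0.137 m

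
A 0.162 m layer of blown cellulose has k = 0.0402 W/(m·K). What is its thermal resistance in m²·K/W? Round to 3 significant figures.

4.03 m²·K/W

R = L/k = 0.162/0.0402 = 4.03 m²·K/W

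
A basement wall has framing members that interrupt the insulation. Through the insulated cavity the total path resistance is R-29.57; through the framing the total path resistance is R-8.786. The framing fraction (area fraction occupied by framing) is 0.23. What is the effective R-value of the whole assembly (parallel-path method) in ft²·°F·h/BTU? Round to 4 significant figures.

19.15 ft²·°F·h/BTU

U_eff = 0.77/29.57 + 0.23/8.786 = 0.02604 + 0.026178 = 0.052218
R_eff = 1/U_eff = 19.151 ft²·°F·h/BTU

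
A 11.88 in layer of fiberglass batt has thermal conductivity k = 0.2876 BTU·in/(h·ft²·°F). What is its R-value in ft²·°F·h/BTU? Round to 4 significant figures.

41.31 ft²·°F·h/BTU

R = L/k = 11.88/0.2876 = 41.307 ft²·°F·h/BTU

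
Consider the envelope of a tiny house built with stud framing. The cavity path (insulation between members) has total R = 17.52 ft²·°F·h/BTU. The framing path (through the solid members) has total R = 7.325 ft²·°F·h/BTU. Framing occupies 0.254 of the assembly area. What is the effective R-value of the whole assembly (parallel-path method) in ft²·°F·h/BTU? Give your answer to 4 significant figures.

U_eff = 0.746/17.52 + 0.254/7.325 = 0.04258 + 0.034676 = 0.077256
R_eff = 1/U_eff = 12.944 ft²·°F·h/BTU

12.94 ft²·°F·h/BTU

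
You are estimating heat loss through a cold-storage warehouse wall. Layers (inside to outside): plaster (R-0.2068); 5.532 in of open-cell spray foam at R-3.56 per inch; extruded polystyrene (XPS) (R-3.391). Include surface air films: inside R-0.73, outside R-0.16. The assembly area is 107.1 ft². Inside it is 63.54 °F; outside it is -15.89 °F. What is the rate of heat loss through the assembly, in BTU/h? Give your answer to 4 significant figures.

351.8 BTU/h

5.532 × 3.56 = 19.694
R_total = 0.73 + 0.2068 + 19.694 + 3.391 + 0.16 = 24.182 ft²·°F·h/BTU
Q = A·ΔT/R = 107.1 × (63.54 − (-15.89)) / 24.182 = 351.79 BTU/h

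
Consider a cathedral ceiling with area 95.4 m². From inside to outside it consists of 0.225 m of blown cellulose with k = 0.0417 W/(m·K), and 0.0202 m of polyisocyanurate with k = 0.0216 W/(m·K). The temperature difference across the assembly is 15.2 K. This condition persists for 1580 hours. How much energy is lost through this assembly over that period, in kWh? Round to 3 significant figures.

362 kWh

0.225/0.0417 = 5.396
0.0202/0.0216 = 0.9352
R_total = 5.396 + 0.9352 = 6.331 m²·K/W
Q = 95.4 × 15.2 / 6.331 = 229 W
E = 229 W × 1580 h / 1000 = 361.9 kWh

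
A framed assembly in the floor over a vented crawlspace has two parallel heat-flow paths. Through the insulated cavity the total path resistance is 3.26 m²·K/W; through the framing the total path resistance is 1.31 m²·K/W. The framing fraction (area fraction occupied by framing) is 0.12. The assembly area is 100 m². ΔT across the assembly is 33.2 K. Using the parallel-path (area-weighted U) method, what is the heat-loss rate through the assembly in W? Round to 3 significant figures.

U_eff = 0.88/3.26 + 0.12/1.31 = 0.2699 + 0.0916 = 0.3615
R_eff = 1/U_eff = 2.766 m²·K/W
Q = 100 × 33.2 / 2.766 = 1200 W

1200 W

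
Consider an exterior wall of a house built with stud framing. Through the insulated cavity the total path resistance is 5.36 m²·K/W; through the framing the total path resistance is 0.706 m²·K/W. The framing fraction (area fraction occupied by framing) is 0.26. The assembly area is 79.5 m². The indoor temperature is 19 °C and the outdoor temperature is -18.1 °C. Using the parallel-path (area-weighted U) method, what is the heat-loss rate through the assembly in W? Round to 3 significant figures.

U_eff = 0.74/5.36 + 0.26/0.706 = 0.1381 + 0.3683 = 0.5063
R_eff = 1/U_eff = 1.975 m²·K/W
Q = 79.5 × (19 − (-18.1)) / 1.975 = 1493 W

1490 W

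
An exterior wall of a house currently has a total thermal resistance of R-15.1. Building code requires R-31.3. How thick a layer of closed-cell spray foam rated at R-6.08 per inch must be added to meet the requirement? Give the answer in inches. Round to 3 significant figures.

2.66 in

ΔR = 31.3 − 15.1 = 16.2 ft²·°F·h/BTU
L = ΔR / (R/in) = 16.2/6.08 = 2.664 in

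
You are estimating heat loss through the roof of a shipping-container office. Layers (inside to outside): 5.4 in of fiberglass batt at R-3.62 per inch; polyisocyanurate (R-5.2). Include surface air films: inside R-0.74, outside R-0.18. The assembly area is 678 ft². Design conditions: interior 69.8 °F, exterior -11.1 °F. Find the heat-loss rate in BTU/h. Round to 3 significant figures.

5.4 × 3.62 = 19.55
R_total = 0.74 + 19.55 + 5.2 + 0.18 = 25.67 ft²·°F·h/BTU
Q = A·ΔT/R = 678 × (69.8 − (-11.1)) / 25.67 = 2137 BTU/h

2140 BTU/h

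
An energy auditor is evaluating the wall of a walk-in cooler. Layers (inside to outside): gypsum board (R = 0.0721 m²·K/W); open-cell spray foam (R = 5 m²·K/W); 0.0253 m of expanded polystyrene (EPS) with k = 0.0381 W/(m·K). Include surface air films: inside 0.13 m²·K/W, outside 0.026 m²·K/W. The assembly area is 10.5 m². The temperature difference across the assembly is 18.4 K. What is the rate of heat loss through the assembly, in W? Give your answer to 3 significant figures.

0.0253/0.0381 = 0.664
R_total = 0.13 + 0.0721 + 5 + 0.664 + 0.026 = 5.892 m²·K/W
Q = A·ΔT/R = 10.5 × 18.4 / 5.892 = 32.79 W

32.8 W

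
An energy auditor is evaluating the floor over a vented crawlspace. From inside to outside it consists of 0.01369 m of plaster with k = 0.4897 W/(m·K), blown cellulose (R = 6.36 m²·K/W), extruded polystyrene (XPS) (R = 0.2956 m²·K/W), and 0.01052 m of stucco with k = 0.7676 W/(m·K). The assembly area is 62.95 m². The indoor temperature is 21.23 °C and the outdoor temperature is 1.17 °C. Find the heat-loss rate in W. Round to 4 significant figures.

188.6 W

0.01369/0.4897 = 0.027956
0.01052/0.7676 = 0.013705
R_total = 0.027956 + 6.36 + 0.2956 + 0.013705 = 6.6973 m²·K/W
Q = A·ΔT/R = 62.95 × (21.23 − 1.17) / 6.6973 = 188.55 W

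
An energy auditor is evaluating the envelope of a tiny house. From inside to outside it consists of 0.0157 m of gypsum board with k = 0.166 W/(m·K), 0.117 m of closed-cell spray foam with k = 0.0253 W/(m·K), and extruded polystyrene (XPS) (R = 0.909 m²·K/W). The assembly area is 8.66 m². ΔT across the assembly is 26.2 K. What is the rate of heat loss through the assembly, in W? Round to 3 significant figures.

40.3 W

0.0157/0.166 = 0.09458
0.117/0.0253 = 4.625
R_total = 0.09458 + 4.625 + 0.909 = 5.628 m²·K/W
Q = A·ΔT/R = 8.66 × 26.2 / 5.628 = 40.31 W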